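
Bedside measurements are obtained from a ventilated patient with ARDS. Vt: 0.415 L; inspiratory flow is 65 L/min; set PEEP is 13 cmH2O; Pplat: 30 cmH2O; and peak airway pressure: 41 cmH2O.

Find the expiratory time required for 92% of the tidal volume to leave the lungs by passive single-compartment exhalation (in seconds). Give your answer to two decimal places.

0.63

Flow: 65 L/min ÷ 60 = 1.0833 L/s.
R = (PIP − Pplat)/V̇ = (41 − 30) / 1.0833 = 11.0/1.0833 = 10.154 cmH2O·s/L.
C = Vt/(Pplat − PEEP) = 415.0 / (30 − 13) = 415.0/17.0 = 24.412 mL/cmH2O.
τ = R × C = 10.154 × 0.02441 L/cmH2O = 0.2479 s.
t = −τ·ln(1 − 0.92) = −0.2479·ln(0.08) = 0.6261 s.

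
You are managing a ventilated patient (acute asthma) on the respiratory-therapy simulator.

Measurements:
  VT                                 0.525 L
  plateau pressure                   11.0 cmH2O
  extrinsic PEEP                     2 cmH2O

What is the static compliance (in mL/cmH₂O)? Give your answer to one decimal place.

Cstat = Vt / (Pplat − PEEP) = 525 / (11.0 − 2) = 525 / 9.0 = 58.333 mL/cmH2O.

58.3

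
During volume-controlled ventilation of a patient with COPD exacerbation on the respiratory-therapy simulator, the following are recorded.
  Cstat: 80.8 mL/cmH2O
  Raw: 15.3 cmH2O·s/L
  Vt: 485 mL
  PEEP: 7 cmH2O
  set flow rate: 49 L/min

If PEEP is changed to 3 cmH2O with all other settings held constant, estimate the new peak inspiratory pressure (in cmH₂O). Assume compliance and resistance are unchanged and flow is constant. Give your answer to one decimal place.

Flow: 49 L/min ÷ 60 = 0.8167 L/s.
PIP = Vt/C + R·V̇ + PEEP (constant-flow equation of motion).
Only the baseline term changes: ΔPIP = ΔPEEP = 3 − 7 = -4.0 cmH2O.
Original PIP = 485/80.8 + 15.3×0.8167 + 7 = 25.498 cmH2O; new PIP = 25.498 + (-4.0) = 21.498 cmH2O.

21.5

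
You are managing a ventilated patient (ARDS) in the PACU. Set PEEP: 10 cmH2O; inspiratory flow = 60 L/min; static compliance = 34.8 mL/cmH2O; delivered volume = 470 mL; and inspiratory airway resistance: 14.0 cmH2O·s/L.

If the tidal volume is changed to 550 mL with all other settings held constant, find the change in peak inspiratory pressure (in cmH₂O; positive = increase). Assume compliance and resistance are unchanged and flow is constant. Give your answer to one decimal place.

2.3

PIP = Vt/C + R·V̇ + PEEP (constant-flow equation of motion).
Only the elastic term changes: ΔPIP = ΔVt / C = (550 − 470) / 34.8 = 2.299 cmH2O.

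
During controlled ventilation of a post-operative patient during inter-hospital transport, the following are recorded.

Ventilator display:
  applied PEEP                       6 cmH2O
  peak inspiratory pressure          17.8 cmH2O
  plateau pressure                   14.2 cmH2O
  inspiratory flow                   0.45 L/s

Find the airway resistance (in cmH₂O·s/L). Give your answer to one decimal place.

Raw = (PIP − Pplat) / flow = (17.8 − 14.2) / 0.45 = 3.6 / 0.45 = 8.0 cmH2O·s/L.

8.0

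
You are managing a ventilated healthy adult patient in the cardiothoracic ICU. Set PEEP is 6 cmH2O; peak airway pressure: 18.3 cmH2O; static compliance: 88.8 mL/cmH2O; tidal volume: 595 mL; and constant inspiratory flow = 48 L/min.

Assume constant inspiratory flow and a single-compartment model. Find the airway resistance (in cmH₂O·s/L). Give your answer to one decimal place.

7.0

Flow: 48 L/min ÷ 60 = 0.8 L/s.
Equation of motion (constant flow): PIP = Vt/C + R·V̇ + PEEP.
R·V̇ = PIP − Vt/C − PEEP = 18.3 − 595/88.8 − 6 = 18.3 − 6.7 − 6 = 5.6 cmH2O.
R = 5.6 / 0.8 = 7.0 cmH2O·s/L.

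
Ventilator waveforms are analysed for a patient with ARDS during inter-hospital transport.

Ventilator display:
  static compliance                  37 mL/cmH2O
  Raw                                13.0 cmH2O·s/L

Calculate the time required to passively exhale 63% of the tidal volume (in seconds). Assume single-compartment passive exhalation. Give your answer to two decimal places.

0.48

τ = R × C = 13.0 × 37 mL/cmH2O = 13.0 × 0.037 L/cmH2O = 0.481 s.
Exhaled fraction f = 1 − e^(−t/τ) → t = −τ·ln(1 − f) = −0.481·ln(0.37) = 0.4782 s.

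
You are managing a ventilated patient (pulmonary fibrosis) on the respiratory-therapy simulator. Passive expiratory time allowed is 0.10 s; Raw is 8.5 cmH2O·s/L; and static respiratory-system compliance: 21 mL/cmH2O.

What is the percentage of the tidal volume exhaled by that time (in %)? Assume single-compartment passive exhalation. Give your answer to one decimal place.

42.9

τ = R × C = 8.5 × 21 mL/cmH2O = 8.5 × 0.021 L/cmH2O = 0.1785 s.
Passive exhalation: V(t)/V₀ = e^(−t/τ) = e^(−0.10/0.1785) = 0.5711.
Fraction exhaled = 1 − 0.5711 = 0.4289 → 42.89%.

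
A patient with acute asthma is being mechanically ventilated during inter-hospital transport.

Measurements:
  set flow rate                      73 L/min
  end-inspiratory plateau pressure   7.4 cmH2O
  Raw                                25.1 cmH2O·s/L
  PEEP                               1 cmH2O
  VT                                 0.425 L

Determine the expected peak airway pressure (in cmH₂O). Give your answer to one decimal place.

Flow: 73 L/min ÷ 60 = 1.2167 L/s.
PIP = Pplat + Raw × flow = 7.4 + 25.1 × 1.2167 = 7.4 + 30.539 = 37.939 cmH2O.

37.9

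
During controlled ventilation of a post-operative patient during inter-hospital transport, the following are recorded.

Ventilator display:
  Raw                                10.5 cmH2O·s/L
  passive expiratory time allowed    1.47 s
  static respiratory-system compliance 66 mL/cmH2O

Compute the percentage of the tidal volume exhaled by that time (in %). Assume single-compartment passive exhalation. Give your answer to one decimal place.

τ = R × C = 10.5 × 66 mL/cmH2O = 10.5 × 0.066 L/cmH2O = 0.693 s.
Passive exhalation: V(t)/V₀ = e^(−t/τ) = e^(−1.47/0.693) = 0.1199.
Fraction exhaled = 1 − 0.1199 = 0.8801 → 88.01%.

88.0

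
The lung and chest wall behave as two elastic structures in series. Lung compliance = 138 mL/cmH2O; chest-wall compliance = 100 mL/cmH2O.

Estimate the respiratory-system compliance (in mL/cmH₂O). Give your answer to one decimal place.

58.0

Lung and chest wall are elastances in series: 1/Crs = 1/CL + 1/Ccw.
1/Crs = 1/138 + 1/100 = 0.01725.
Crs = 57.971 mL/cmH2O.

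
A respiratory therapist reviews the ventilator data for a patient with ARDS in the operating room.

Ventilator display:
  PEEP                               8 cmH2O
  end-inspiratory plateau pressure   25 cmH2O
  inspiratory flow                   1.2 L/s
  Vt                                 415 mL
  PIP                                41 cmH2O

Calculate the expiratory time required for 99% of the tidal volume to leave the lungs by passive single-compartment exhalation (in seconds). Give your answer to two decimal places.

1.50

R = (PIP − Pplat)/V̇ = (41 − 25) / 1.2 = 16.0/1.2 = 13.333 cmH2O·s/L.
C = Vt/(Pplat − PEEP) = 415.0 / (25 − 8) = 415.0/17.0 = 24.412 mL/cmH2O.
τ = R × C = 13.333 × 0.02441 L/cmH2O = 0.3255 s.
t = −τ·ln(1 − 0.99) = −0.3255·ln(0.01) = 1.499 s.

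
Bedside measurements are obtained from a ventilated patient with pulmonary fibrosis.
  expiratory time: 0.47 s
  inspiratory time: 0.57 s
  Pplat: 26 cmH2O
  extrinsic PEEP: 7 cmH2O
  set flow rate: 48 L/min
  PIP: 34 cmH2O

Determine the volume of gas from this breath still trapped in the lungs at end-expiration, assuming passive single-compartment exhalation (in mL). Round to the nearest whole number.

Flow: 48 L/min ÷ 60 = 0.8 L/s.
Vt = flow × Ti = 0.8 L/s × 0.57 s × 1000 mL/L = 456.0 mL.
R = (PIP − Pplat)/V̇ = (34 − 26) / 0.8 = 8.0/0.8 = 10.0 cmH2O·s/L.
C = Vt/(Pplat − PEEP) = 456.0 / (26 − 7) = 456.0/19.0 = 24.0 mL/cmH2O.
τ = R × C = 10.0 × 0.024 L/cmH2O = 0.24 s.
Fraction remaining = e^(−Te/τ) = e^(−0.47/0.24) = 0.1411.
Trapped volume = 456.0 × 0.1411 = 64.342 mL.

64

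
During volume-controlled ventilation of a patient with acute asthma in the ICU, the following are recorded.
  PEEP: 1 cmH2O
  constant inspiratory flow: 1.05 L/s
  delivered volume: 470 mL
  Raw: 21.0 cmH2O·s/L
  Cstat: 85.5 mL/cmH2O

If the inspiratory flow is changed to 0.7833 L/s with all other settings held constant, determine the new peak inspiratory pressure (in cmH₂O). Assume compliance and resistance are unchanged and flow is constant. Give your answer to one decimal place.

PIP = Vt/C + R·V̇ + PEEP (constant-flow equation of motion).
Only the resistive term changes: ΔPIP = R × ΔV̇ = 21.0 × (0.7833 − 1.05) = 21.0 × -0.2667 = -5.601 cmH2O.
Original PIP = 470/85.5 + 21.0×1.05 + 1 = 28.547 cmH2O; new PIP = 28.547 + (-5.601) = 22.946 cmH2O.

22.9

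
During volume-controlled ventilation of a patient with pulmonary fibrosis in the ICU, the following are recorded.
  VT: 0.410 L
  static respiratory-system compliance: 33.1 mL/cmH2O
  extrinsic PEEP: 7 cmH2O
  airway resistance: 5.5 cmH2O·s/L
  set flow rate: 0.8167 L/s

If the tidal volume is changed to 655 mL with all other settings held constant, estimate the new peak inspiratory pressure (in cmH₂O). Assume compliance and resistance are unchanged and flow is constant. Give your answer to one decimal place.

31.3

PIP = Vt/C + R·V̇ + PEEP (constant-flow equation of motion).
Only the elastic term changes: ΔPIP = ΔVt / C = (655 − 410) / 33.1 = 7.402 cmH2O.
Original PIP = 410/33.1 + 5.5×0.8167 + 7 = 23.879 cmH2O; new PIP = 23.879 + (7.402) = 31.281 cmH2O.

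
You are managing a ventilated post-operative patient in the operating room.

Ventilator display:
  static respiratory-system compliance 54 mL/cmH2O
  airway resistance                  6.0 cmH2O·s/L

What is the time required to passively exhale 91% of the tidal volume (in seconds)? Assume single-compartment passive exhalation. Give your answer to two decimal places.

τ = R × C = 6.0 × 54 mL/cmH2O = 6.0 × 0.054 L/cmH2O = 0.324 s.
Exhaled fraction f = 1 − e^(−t/τ) → t = −τ·ln(1 − f) = −0.324·ln(0.09) = 0.7802 s.

0.78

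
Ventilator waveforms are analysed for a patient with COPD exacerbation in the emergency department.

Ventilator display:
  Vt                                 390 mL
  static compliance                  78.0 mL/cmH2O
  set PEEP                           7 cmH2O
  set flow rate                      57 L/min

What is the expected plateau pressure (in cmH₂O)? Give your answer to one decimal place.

12.0

Pplat = PEEP + Vt / Cstat = 7 + 390 / 78.0 = 7 + 5.0 = 12.0 cmH2O.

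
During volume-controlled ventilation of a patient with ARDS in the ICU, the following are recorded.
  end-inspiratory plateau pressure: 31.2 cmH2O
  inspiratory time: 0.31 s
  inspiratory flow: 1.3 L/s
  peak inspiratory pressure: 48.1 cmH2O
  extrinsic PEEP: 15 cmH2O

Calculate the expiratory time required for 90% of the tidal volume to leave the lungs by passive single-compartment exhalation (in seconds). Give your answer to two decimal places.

Vt = flow × Ti = 1.3 L/s × 0.31 s × 1000 mL/L = 403.0 mL.
R = (PIP − Pplat)/V̇ = (48.1 − 31.2) / 1.3 = 16.9/1.3 = 13.0 cmH2O·s/L.
C = Vt/(Pplat − PEEP) = 403.0 / (31.2 − 15) = 403.0/16.2 = 24.877 mL/cmH2O.
τ = R × C = 13.0 × 0.02488 L/cmH2O = 0.3234 s.
t = −τ·ln(1 − 0.90) = −0.3234·ln(0.1) = 0.7447 s.

0.74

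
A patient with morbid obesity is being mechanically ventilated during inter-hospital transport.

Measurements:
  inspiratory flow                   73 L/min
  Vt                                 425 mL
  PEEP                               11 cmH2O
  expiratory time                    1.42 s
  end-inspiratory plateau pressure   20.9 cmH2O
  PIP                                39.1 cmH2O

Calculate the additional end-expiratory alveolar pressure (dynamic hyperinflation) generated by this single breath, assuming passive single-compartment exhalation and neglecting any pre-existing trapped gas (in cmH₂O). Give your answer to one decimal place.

1.1

Flow: 73 L/min ÷ 60 = 1.2167 L/s.
R = (PIP − Pplat)/V̇ = (39.1 − 20.9) / 1.2167 = 18.2/1.2167 = 14.958 cmH2O·s/L.
C = Vt/(Pplat − PEEP) = 425.0 / (20.9 − 11) = 425.0/9.9 = 42.929 mL/cmH2O.
τ = R × C = 14.958 × 0.04293 L/cmH2O = 0.6421 s.
Fraction remaining = e^(−Te/τ) = e^(−1.42/0.6421) = 0.1095; trapped volume = 425.0 × 0.1095 = 46.538 mL.
Additional alveolar pressure from trapping ≈ V_trapped / C = 46.538 / 42.929 = 1.084 cmH2O.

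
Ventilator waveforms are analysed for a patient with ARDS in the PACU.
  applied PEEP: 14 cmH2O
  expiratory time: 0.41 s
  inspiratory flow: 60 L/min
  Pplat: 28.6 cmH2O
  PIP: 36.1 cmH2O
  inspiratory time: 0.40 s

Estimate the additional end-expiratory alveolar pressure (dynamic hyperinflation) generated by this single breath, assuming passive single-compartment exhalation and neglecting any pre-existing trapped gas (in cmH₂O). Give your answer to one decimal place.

Flow: 60 L/min ÷ 60 = 1 L/s.
Vt = flow × Ti = 1 L/s × 0.40 s × 1000 mL/L = 400.0 mL.
R = (PIP − Pplat)/V̇ = (36.1 − 28.6) / 1 = 7.5/1 = 7.5 cmH2O·s/L.
C = Vt/(Pplat − PEEP) = 400.0 / (28.6 − 14) = 400.0/14.6 = 27.397 mL/cmH2O.
τ = R × C = 7.5 × 0.0274 L/cmH2O = 0.2055 s.
Fraction remaining = e^(−Te/τ) = e^(−0.41/0.2055) = 0.136; trapped volume = 400.0 × 0.136 = 54.4 mL.
Additional alveolar pressure from trapping ≈ V_trapped / C = 54.4 / 27.397 = 1.986 cmH2O.

2.0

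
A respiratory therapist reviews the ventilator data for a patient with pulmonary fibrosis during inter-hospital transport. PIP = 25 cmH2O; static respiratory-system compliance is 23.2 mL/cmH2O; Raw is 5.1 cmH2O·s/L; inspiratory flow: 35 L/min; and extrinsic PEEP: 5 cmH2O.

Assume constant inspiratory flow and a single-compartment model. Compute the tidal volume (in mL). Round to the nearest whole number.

Flow: 35 L/min ÷ 60 = 0.5833 L/s.
Equation of motion (constant flow): PIP = Vt/C + R·V̇ + PEEP.
Vt/C = PIP − R·V̇ − PEEP = 25 − 2.975 − 5 = 17.025 cmH2O.
Vt = C × 17.025 = 23.2 × 17.025 = 394.98 mL.

395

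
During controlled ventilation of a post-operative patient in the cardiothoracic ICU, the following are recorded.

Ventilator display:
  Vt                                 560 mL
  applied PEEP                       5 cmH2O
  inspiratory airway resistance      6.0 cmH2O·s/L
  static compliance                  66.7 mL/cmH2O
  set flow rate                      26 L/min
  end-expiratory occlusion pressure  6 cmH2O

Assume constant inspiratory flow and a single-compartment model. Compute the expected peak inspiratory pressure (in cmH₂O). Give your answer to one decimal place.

17.0

Flow: 26 L/min ÷ 60 = 0.4333 L/s.
Total PEEP = 6 cmH2O (set 5 + intrinsic 1); this is the baseline alveolar pressure.
Equation of motion (constant flow): PIP = Vt/C + R·V̇ + PEEP.
PIP = 560/66.7 + 6.0×0.4333 + 6 = 8.396 + 2.6 + 6 = 16.996 cmH2O.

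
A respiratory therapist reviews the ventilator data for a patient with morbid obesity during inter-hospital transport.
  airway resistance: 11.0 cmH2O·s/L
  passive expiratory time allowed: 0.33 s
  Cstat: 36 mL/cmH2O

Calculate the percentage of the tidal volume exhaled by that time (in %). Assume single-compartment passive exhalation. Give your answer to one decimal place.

56.5

τ = R × C = 11.0 × 36 mL/cmH2O = 11.0 × 0.036 L/cmH2O = 0.396 s.
Passive exhalation: V(t)/V₀ = e^(−t/τ) = e^(−0.33/0.396) = 0.4346.
Fraction exhaled = 1 − 0.4346 = 0.5654 → 56.54%.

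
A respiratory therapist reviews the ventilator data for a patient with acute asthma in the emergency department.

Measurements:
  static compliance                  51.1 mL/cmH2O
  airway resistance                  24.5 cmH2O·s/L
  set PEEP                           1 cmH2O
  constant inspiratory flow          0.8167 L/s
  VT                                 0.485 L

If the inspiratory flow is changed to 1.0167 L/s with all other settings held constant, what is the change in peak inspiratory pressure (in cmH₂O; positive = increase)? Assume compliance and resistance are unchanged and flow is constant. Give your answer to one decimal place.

PIP = Vt/C + R·V̇ + PEEP (constant-flow equation of motion).
Only the resistive term changes: ΔPIP = R × ΔV̇ = 24.5 × (1.0167 − 0.8167) = 24.5 × 0.2 = 4.9 cmH2O.

4.9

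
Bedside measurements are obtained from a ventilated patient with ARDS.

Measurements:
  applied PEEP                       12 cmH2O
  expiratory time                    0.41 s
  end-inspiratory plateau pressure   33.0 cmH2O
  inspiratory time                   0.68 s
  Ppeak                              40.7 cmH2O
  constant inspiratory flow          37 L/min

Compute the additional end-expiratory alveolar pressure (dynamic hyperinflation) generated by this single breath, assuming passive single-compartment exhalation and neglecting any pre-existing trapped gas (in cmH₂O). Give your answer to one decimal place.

Flow: 37 L/min ÷ 60 = 0.6167 L/s.
Vt = flow × Ti = 0.6167 L/s × 0.68 s × 1000 mL/L = 419.36 mL.
R = (PIP − Pplat)/V̇ = (40.7 − 33.0) / 0.6167 = 7.7/0.6167 = 12.486 cmH2O·s/L.
C = Vt/(Pplat − PEEP) = 419.36 / (33.0 − 12) = 419.36/21.0 = 19.97 mL/cmH2O.
τ = R × C = 12.486 × 0.01997 L/cmH2O = 0.2493 s.
Fraction remaining = e^(−Te/τ) = e^(−0.41/0.2493) = 0.1931; trapped volume = 419.36 × 0.1931 = 80.978 mL.
Additional alveolar pressure from trapping ≈ V_trapped / C = 80.978 / 19.97 = 4.055 cmH2O.

4.1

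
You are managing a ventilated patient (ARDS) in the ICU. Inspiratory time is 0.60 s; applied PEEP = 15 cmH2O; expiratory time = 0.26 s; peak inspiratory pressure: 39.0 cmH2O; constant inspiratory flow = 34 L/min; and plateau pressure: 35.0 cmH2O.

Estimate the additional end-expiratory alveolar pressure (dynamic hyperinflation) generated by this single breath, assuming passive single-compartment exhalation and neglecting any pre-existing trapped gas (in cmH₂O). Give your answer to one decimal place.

Flow: 34 L/min ÷ 60 = 0.5667 L/s.
Vt = flow × Ti = 0.5667 L/s × 0.60 s × 1000 mL/L = 340.02 mL.
R = (PIP − Pplat)/V̇ = (39.0 − 35.0) / 0.5667 = 4.0/0.5667 = 7.058 cmH2O·s/L.
C = Vt/(Pplat − PEEP) = 340.02 / (35.0 − 15) = 340.02/20.0 = 17.001 mL/cmH2O.
τ = R × C = 7.058 × 0.017 L/cmH2O = 0.12 s.
Fraction remaining = e^(−Te/τ) = e^(−0.26/0.12) = 0.1146; trapped volume = 340.02 × 0.1146 = 38.966 mL.
Additional alveolar pressure from trapping ≈ V_trapped / C = 38.966 / 17.001 = 2.292 cmH2O.

2.3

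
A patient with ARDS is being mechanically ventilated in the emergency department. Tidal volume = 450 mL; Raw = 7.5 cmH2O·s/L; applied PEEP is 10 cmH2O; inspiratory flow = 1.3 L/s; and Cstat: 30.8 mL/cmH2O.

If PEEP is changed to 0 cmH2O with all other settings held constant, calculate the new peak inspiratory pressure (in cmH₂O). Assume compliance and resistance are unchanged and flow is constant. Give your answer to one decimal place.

PIP = Vt/C + R·V̇ + PEEP (constant-flow equation of motion).
Only the baseline term changes: ΔPIP = ΔPEEP = 0 − 10 = -10.0 cmH2O.
Original PIP = 450/30.8 + 7.5×1.3 + 10 = 34.36 cmH2O; new PIP = 34.36 + (-10.0) = 24.36 cmH2O.

24.4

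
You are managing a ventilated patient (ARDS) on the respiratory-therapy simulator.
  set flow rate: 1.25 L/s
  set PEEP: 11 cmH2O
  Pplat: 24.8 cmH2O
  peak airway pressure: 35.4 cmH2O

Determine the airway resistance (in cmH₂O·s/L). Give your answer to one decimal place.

Raw = (PIP − Pplat) / flow = (35.4 − 24.8) / 1.25 = 10.6 / 1.25 = 8.48 cmH2O·s/L.

8.5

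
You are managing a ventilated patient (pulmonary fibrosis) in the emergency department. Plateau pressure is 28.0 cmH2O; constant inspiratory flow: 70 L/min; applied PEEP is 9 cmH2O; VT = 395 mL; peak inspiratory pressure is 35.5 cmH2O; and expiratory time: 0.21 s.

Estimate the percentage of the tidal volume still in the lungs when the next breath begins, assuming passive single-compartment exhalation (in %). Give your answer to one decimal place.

20.8

Flow: 70 L/min ÷ 60 = 1.1667 L/s.
R = (PIP − Pplat)/V̇ = (35.5 − 28.0) / 1.1667 = 7.5/1.1667 = 6.428 cmH2O·s/L.
C = Vt/(Pplat − PEEP) = 395.0 / (28.0 − 9) = 395.0/19.0 = 20.789 mL/cmH2O.
τ = R × C = 6.428 × 0.02079 L/cmH2O = 0.1336 s.
Fraction remaining at end-expiration = e^(−Te/τ) = e^(−0.21/0.1336) = 0.2077 → 20.77%.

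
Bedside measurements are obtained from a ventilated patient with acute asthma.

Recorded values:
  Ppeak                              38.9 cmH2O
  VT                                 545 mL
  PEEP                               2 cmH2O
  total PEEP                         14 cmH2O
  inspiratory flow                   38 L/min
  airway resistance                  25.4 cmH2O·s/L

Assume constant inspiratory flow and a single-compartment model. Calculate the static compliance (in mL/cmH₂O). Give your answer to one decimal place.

61.8

Flow: 38 L/min ÷ 60 = 0.6333 L/s.
Total PEEP = 14 cmH2O (set 2 + intrinsic 12); this is the baseline alveolar pressure.
Equation of motion (constant flow): PIP = Vt/C + R·V̇ + PEEP.
Vt/C = PIP − R·V̇ − PEEP = 38.9 − 25.4×0.6333 − 14 = 38.9 − 16.086 − 14 = 8.814 cmH2O.
C = Vt / 8.814 = 545 / 8.814 = 61.833 mL/cmH2O.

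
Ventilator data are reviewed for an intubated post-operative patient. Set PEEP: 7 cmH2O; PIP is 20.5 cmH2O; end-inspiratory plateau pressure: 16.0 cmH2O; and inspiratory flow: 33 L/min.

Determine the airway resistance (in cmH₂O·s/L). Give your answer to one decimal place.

Flow: 33 L/min ÷ 60 = 0.55 L/s.
Raw = (PIP − Pplat) / flow = (20.5 − 16.0) / 0.55 = 4.5 / 0.55 = 8.182 cmH2O·s/L.

8.2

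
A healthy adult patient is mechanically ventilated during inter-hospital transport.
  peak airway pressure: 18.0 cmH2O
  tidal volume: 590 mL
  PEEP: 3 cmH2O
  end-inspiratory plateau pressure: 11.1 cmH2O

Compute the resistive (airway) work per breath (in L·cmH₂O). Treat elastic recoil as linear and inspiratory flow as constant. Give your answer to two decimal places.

4.07

With constant inspiratory flow the resistive pressure is constant at PIP − Pplat = 18.0 − 11.1 = 6.9 cmH2O, so resistive work = 6.9 × 0.590 = 4.071 L·cmH2O.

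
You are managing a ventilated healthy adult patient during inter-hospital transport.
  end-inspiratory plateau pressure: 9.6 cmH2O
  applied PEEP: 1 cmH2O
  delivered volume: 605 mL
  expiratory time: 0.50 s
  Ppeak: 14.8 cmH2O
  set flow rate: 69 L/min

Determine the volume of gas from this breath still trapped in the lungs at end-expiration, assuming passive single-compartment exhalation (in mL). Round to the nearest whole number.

Flow: 69 L/min ÷ 60 = 1.15 L/s.
R = (PIP − Pplat)/V̇ = (14.8 − 9.6) / 1.15 = 5.2/1.15 = 4.522 cmH2O·s/L.
C = Vt/(Pplat − PEEP) = 605.0 / (9.6 − 1) = 605.0/8.6 = 70.349 mL/cmH2O.
τ = R × C = 4.522 × 0.07035 L/cmH2O = 0.3181 s.
Fraction remaining = e^(−Te/τ) = e^(−0.50/0.3181) = 0.2077.
Trapped volume = 605.0 × 0.2077 = 125.66 mL.

126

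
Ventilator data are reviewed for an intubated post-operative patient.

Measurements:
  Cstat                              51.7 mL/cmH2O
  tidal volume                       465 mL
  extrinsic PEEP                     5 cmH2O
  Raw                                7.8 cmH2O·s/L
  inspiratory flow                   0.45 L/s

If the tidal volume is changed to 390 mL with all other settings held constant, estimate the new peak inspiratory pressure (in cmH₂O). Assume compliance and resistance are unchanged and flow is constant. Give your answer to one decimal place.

16.1

PIP = Vt/C + R·V̇ + PEEP (constant-flow equation of motion).
Only the elastic term changes: ΔPIP = ΔVt / C = (390 − 465) / 51.7 = -1.451 cmH2O.
Original PIP = 465/51.7 + 7.8×0.45 + 5 = 17.504 cmH2O; new PIP = 17.504 + (-1.451) = 16.053 cmH2O.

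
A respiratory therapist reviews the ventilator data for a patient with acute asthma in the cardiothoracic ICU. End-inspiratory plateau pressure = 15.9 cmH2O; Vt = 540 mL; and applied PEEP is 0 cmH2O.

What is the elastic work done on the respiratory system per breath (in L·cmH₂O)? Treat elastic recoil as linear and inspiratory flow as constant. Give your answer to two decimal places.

4.29

Elastic work ≈ ½ × (Pplat − PEEP) × Vt = 0.5 × (15.9 − 0) × 0.540 L = 0.5 × 15.9 × 0.540 = 4.293 L·cmH2O.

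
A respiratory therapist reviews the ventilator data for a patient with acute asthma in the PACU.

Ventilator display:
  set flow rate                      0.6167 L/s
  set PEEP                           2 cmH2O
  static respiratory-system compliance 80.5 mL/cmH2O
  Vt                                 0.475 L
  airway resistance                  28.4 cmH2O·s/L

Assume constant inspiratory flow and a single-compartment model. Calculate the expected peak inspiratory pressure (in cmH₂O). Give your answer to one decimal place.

25.4

Equation of motion (constant flow): PIP = Vt/C + R·V̇ + PEEP.
PIP = 475/80.5 + 28.4×0.6167 + 2 = 5.901 + 17.514 + 2 = 25.415 cmH2O.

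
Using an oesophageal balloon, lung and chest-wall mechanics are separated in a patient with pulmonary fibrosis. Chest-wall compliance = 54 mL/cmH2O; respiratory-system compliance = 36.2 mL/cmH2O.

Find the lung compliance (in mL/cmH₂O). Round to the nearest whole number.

110

1/CL = 1/Crs − 1/Ccw.
1/CL = 1/36.2 − 1/54 = 0.009106.
CL = 109.82 mL/cmH2O.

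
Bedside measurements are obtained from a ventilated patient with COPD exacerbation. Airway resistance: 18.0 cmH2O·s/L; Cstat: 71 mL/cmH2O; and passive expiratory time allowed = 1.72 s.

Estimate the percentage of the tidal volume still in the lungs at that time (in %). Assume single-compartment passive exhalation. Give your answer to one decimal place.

τ = R × C = 18.0 × 71 mL/cmH2O = 18.0 × 0.071 L/cmH2O = 1.278 s.
Passive exhalation: V(t)/V₀ = e^(−t/τ) = e^(−1.72/1.278) = 0.2603.
Fraction remaining = 0.2603 → 26.03%.

26.0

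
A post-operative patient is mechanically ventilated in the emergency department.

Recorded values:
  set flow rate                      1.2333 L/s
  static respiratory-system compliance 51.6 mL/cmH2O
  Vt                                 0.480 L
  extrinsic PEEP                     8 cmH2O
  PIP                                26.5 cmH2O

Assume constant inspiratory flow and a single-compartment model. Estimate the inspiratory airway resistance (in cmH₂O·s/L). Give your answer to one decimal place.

7.5

Equation of motion (constant flow): PIP = Vt/C + R·V̇ + PEEP.
R·V̇ = PIP − Vt/C − PEEP = 26.5 − 480/51.6 − 8 = 26.5 − 9.302 − 8 = 9.198 cmH2O.
R = 9.198 / 1.2333 = 7.458 cmH2O·s/L.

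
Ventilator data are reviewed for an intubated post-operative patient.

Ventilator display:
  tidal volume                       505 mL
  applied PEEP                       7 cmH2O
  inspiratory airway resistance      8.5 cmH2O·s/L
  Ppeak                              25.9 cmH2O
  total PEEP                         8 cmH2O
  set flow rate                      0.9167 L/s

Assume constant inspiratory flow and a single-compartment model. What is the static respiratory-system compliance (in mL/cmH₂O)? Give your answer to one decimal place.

Total PEEP = 8 cmH2O (set 7 + intrinsic 1); this is the baseline alveolar pressure.
Equation of motion (constant flow): PIP = Vt/C + R·V̇ + PEEP.
Vt/C = PIP − R·V̇ − PEEP = 25.9 − 8.5×0.9167 − 8 = 25.9 − 7.792 − 8 = 10.108 cmH2O.
C = Vt / 10.108 = 505 / 10.108 = 49.96 mL/cmH2O.

50.0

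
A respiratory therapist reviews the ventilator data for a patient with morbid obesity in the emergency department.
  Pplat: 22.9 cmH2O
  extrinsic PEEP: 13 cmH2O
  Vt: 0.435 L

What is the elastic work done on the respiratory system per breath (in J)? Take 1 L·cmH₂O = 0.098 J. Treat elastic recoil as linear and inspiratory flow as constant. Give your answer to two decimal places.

Elastic work ≈ ½ × (Pplat − PEEP) × Vt = 0.5 × (22.9 − 13) × 0.435 L = 0.5 × 9.9 × 0.435 = 2.153 L·cmH2O.
× 0.098 J/(L·cmH2O) → 0.211 J.

0.21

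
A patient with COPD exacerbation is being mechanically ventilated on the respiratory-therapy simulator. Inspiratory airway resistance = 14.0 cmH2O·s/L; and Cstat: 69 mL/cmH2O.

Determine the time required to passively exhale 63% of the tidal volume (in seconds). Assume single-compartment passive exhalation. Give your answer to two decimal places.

τ = R × C = 14.0 × 69 mL/cmH2O = 14.0 × 0.069 L/cmH2O = 0.966 s.
Exhaled fraction f = 1 − e^(−t/τ) → t = −τ·ln(1 − f) = −0.966·ln(0.37) = 0.9604 s.

0.96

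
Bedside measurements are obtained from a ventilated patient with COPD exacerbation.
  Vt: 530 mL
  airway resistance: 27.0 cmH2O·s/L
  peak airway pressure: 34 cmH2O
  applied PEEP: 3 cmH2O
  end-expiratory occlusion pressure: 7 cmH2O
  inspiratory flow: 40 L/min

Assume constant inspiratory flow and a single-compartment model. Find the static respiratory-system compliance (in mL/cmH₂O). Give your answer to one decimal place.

Flow: 40 L/min ÷ 60 = 0.6667 L/s.
Total PEEP = 7 cmH2O (set 3 + intrinsic 4); this is the baseline alveolar pressure.
Equation of motion (constant flow): PIP = Vt/C + R·V̇ + PEEP.
Vt/C = PIP − R·V̇ − PEEP = 34 − 27.0×0.6667 − 7 = 34 − 18.001 − 7 = 8.999 cmH2O.
C = Vt / 8.999 = 530 / 8.999 = 58.895 mL/cmH2O.

58.9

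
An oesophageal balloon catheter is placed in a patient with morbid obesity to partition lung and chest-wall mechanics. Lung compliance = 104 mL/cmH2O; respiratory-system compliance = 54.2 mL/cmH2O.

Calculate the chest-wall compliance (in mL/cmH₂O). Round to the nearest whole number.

1/Ccw = 1/Crs − 1/CL.
1/Ccw = 1/54.2 − 1/104 = 0.008835.
Ccw = 113.19 mL/cmH2O.

113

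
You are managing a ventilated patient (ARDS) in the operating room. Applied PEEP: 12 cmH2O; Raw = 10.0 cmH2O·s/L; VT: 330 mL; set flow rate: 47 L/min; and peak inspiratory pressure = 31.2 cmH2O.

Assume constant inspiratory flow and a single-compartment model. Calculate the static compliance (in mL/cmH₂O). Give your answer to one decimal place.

Flow: 47 L/min ÷ 60 = 0.7833 L/s.
Equation of motion (constant flow): PIP = Vt/C + R·V̇ + PEEP.
Vt/C = PIP − R·V̇ − PEEP = 31.2 − 10.0×0.7833 − 12 = 31.2 − 7.833 − 12 = 11.367 cmH2O.
C = Vt / 11.367 = 330 / 11.367 = 29.031 mL/cmH2O.

29.0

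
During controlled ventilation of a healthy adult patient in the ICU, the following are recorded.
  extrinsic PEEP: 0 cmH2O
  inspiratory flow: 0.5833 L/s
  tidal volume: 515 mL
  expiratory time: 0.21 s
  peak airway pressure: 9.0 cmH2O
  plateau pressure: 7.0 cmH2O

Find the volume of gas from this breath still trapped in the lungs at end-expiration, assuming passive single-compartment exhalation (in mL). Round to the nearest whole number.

224

R = (PIP − Pplat)/V̇ = (9.0 − 7.0) / 0.5833 = 2.0/0.5833 = 3.429 cmH2O·s/L.
C = Vt/(Pplat − PEEP) = 515.0 / (7.0 − 0) = 515.0/7.0 = 73.571 mL/cmH2O.
τ = R × C = 3.429 × 0.07357 L/cmH2O = 0.2523 s.
Fraction remaining = e^(−Te/τ) = e^(−0.21/0.2523) = 0.435.
Trapped volume = 515.0 × 0.435 = 224.03 mL.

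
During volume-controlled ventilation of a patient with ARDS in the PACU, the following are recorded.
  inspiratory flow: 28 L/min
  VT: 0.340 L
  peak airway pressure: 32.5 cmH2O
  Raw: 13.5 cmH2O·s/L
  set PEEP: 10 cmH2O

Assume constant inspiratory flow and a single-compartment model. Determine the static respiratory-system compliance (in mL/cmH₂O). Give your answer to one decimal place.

Flow: 28 L/min ÷ 60 = 0.4667 L/s.
Equation of motion (constant flow): PIP = Vt/C + R·V̇ + PEEP.
Vt/C = PIP − R·V̇ − PEEP = 32.5 − 13.5×0.4667 − 10 = 32.5 − 6.3 − 10 = 16.2 cmH2O.
C = Vt / 16.2 = 340 / 16.2 = 20.988 mL/cmH2O.

21.0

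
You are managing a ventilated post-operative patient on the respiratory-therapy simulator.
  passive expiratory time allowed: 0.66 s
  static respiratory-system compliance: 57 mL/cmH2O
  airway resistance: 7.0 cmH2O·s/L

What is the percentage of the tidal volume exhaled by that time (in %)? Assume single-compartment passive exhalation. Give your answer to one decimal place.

80.9

τ = R × C = 7.0 × 57 mL/cmH2O = 7.0 × 0.057 L/cmH2O = 0.399 s.
Passive exhalation: V(t)/V₀ = e^(−t/τ) = e^(−0.66/0.399) = 0.1913.
Fraction exhaled = 1 − 0.1913 = 0.8087 → 80.87%.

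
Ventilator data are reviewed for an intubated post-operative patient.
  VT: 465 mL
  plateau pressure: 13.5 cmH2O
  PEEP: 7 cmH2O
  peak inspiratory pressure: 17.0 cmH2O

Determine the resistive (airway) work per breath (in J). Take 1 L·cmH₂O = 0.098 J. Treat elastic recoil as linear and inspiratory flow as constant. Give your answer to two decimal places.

With constant inspiratory flow the resistive pressure is constant at PIP − Pplat = 17.0 − 13.5 = 3.5 cmH2O, so resistive work = 3.5 × 0.465 = 1.628 L·cmH2O.
× 0.098 J/(L·cmH2O) → 0.1595 J.

0.16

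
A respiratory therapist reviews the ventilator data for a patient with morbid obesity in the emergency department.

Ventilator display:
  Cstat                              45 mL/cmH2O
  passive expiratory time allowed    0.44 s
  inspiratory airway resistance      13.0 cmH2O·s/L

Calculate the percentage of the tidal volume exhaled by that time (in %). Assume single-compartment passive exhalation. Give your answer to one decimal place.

52.9

τ = R × C = 13.0 × 45 mL/cmH2O = 13.0 × 0.045 L/cmH2O = 0.585 s.
Passive exhalation: V(t)/V₀ = e^(−t/τ) = e^(−0.44/0.585) = 0.4714.
Fraction exhaled = 1 − 0.4714 = 0.5286 → 52.86%.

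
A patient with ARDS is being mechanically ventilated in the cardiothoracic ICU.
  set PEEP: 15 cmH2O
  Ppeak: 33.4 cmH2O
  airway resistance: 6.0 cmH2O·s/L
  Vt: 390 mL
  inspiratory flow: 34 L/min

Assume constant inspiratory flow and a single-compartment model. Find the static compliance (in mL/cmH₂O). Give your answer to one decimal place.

26.0

Flow: 34 L/min ÷ 60 = 0.5667 L/s.
Equation of motion (constant flow): PIP = Vt/C + R·V̇ + PEEP.
Vt/C = PIP − R·V̇ − PEEP = 33.4 − 6.0×0.5667 − 15 = 33.4 − 3.4 − 15 = 15.0 cmH2O.
C = Vt / 15.0 = 390 / 15.0 = 26.0 mL/cmH2O.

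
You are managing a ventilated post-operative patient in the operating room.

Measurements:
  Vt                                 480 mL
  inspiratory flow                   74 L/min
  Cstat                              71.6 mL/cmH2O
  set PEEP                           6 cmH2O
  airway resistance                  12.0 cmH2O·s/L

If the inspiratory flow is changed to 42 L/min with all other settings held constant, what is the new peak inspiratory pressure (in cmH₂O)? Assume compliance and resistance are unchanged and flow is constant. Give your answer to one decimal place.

21.1

Flow: 74 L/min ÷ 60 = 1.2333 L/s.
New flow: 42 L/min ÷ 60 = 0.7 L/s.
PIP = Vt/C + R·V̇ + PEEP (constant-flow equation of motion).
Only the resistive term changes: ΔPIP = R × ΔV̇ = 12.0 × (0.7 − 1.2333) = 12.0 × -0.5333 = -6.4 cmH2O.
Original PIP = 480/71.6 + 12.0×1.2333 + 6 = 27.504 cmH2O; new PIP = 27.504 + (-6.4) = 21.104 cmH2O.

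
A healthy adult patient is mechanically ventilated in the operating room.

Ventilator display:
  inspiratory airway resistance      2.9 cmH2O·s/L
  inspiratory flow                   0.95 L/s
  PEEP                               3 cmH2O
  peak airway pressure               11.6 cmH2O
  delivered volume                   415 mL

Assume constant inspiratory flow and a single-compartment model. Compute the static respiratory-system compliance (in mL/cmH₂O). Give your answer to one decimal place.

71.0

Equation of motion (constant flow): PIP = Vt/C + R·V̇ + PEEP.
Vt/C = PIP − R·V̇ − PEEP = 11.6 − 2.9×0.95 − 3 = 11.6 − 2.755 − 3 = 5.845 cmH2O.
C = Vt / 5.845 = 415 / 5.845 = 71.001 mL/cmH2O.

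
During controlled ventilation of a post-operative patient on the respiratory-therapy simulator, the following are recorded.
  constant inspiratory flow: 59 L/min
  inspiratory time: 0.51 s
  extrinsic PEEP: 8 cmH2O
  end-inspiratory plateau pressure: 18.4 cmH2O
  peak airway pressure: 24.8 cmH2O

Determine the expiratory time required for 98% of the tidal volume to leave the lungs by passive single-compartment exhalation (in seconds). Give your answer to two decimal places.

1.23

Flow: 59 L/min ÷ 60 = 0.9833 L/s.
Vt = flow × Ti = 0.9833 L/s × 0.51 s × 1000 mL/L = 501.48 mL.
R = (PIP − Pplat)/V̇ = (24.8 − 18.4) / 0.9833 = 6.4/0.9833 = 6.509 cmH2O·s/L.
C = Vt/(Pplat − PEEP) = 501.48 / (18.4 − 8) = 501.48/10.4 = 48.219 mL/cmH2O.
τ = R × C = 6.509 × 0.04822 L/cmH2O = 0.3139 s.
t = −τ·ln(1 − 0.98) = −0.3139·ln(0.02) = 1.228 s.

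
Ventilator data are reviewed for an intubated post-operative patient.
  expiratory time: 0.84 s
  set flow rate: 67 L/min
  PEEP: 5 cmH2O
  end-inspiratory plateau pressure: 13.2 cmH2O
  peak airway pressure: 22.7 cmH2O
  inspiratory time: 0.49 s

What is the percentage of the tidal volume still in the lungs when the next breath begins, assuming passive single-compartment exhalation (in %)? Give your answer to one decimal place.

Flow: 67 L/min ÷ 60 = 1.1167 L/s.
Vt = flow × Ti = 1.1167 L/s × 0.49 s × 1000 mL/L = 547.18 mL.
R = (PIP − Pplat)/V̇ = (22.7 − 13.2) / 1.1167 = 9.5/1.1167 = 8.507 cmH2O·s/L.
C = Vt/(Pplat − PEEP) = 547.18 / (13.2 − 5) = 547.18/8.2 = 66.729 mL/cmH2O.
τ = R × C = 8.507 × 0.06673 L/cmH2O = 0.5677 s.
Fraction remaining at end-expiration = e^(−Te/τ) = e^(−0.84/0.5677) = 0.2277 → 22.77%.

22.8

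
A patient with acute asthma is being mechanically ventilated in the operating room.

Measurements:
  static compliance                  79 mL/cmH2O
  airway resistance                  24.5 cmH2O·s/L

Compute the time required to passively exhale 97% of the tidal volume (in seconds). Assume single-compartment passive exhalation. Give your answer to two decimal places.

6.79

τ = R × C = 24.5 × 79 mL/cmH2O = 24.5 × 0.079 L/cmH2O = 1.936 s.
Exhaled fraction f = 1 − e^(−t/τ) → t = −τ·ln(1 − f) = −1.936·ln(0.03) = 6.789 s.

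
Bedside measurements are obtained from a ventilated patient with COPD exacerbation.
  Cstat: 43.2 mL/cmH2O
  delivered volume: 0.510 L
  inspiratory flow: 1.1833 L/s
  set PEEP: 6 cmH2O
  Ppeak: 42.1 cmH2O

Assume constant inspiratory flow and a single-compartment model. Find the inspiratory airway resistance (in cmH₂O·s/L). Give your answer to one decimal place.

Equation of motion (constant flow): PIP = Vt/C + R·V̇ + PEEP.
R·V̇ = PIP − Vt/C − PEEP = 42.1 − 510/43.2 − 6 = 42.1 − 11.806 − 6 = 24.294 cmH2O.
R = 24.294 / 1.1833 = 20.531 cmH2O·s/L.

20.5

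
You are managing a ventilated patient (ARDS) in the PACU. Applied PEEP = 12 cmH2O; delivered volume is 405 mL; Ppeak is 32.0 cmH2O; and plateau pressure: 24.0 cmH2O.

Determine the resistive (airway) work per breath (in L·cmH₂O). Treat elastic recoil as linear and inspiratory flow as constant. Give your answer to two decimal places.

With constant inspiratory flow the resistive pressure is constant at PIP − Pplat = 32.0 − 24.0 = 8.0 cmH2O, so resistive work = 8.0 × 0.405 = 3.24 L·cmH2O.

3.24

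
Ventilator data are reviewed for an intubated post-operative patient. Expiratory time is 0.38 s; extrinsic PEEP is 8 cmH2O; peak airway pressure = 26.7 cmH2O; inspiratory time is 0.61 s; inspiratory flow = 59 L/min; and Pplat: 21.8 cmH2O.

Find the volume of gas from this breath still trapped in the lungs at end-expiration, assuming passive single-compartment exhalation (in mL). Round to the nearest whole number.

104

Flow: 59 L/min ÷ 60 = 0.9833 L/s.
Vt = flow × Ti = 0.9833 L/s × 0.61 s × 1000 mL/L = 599.81 mL.
R = (PIP − Pplat)/V̇ = (26.7 − 21.8) / 0.9833 = 4.9/0.9833 = 4.983 cmH2O·s/L.
C = Vt/(Pplat − PEEP) = 599.81 / (21.8 − 8) = 599.81/13.8 = 43.464 mL/cmH2O.
τ = R × C = 4.983 × 0.04346 L/cmH2O = 0.2166 s.
Fraction remaining = e^(−Te/τ) = e^(−0.38/0.2166) = 0.173.
Trapped volume = 599.81 × 0.173 = 103.77 mL.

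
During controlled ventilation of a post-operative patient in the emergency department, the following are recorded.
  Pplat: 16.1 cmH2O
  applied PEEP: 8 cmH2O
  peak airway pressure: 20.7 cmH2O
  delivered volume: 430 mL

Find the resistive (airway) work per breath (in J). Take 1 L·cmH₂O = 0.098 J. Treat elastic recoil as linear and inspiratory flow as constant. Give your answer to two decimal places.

0.19

With constant inspiratory flow the resistive pressure is constant at PIP − Pplat = 20.7 − 16.1 = 4.6 cmH2O, so resistive work = 4.6 × 0.430 = 1.978 L·cmH2O.
× 0.098 J/(L·cmH2O) → 0.1938 J.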